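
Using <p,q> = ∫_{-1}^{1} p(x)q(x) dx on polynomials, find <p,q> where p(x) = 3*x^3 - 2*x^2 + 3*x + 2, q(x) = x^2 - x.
<p,q> = -8/3

Expand the product: p(x)·q(x) = 3*x^5 - 5*x^4 + 5*x^3 - x^2 - 2*x.
∫_{-1}^{1} of each monomial x^k gives [2/(k+1) if k even, 0 if k odd]. Integrating term-by-term (or equivalently evaluating the antiderivative F(x) = x^6/2 - x^5 + 5*x^4/4 - x^3/3 - x^2 at the endpoints):
  F(1) − F(−1) = -7/12 − (25/12) = -8/3.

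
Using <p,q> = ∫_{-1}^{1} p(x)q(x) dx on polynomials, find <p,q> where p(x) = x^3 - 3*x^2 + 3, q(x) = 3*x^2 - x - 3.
<p,q> = -10

Expand the product: p(x)·q(x) = 3*x^5 - 10*x^4 + 18*x^2 - 3*x - 9.
∫_{-1}^{1} of each monomial x^k gives [2/(k+1) if k even, 0 if k odd]. Integrating term-by-term (or equivalently evaluating the antiderivative F(x) = x^6/2 - 2*x^5 + 6*x^3 - 3*x^2/2 - 9*x at the endpoints):
  F(1) − F(−1) = -6 − (4) = -10.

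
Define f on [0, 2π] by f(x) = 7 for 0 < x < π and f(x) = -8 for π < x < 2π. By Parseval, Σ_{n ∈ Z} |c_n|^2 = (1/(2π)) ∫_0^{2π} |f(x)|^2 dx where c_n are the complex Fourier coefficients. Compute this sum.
Σ |c_n|^2 = 113/2

Parseval equates the L^2 energy of f (normalised by 1/(2π)) with the ℓ^2 sum of its Fourier coefficients: (1/(2π)) ∫_0^{2π} |f|^2 = Σ |c_n|^2.
Compute the left side: (1/(2π)) [∫_0^π 7^2 dx + ∫_π^{2π} (-8)^2 dx] = (1/(2π)) · (49π + 64π) = (49 + 64)/2 = 113/2.
So Σ_{n ∈ Z} |c_n|^2 = 113/2.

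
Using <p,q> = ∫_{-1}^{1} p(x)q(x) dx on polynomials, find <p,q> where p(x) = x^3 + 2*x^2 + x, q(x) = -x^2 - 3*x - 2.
<p,q> = -20/3

Expand the product: p(x)·q(x) = -x^5 - 5*x^4 - 9*x^3 - 7*x^2 - 2*x.
∫_{-1}^{1} of each monomial x^k gives [2/(k+1) if k even, 0 if k odd]. Integrating term-by-term (or equivalently evaluating the antiderivative F(x) = -x^6/6 - x^5 - 9*x^4/4 - 7*x^3/3 - x^2 at the endpoints):
  F(1) − F(−1) = -27/4 − (-1/12) = -20/3.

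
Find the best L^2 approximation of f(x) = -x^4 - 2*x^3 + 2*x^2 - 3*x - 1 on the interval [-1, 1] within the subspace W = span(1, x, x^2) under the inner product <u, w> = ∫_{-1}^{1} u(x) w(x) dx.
g(x) = 8*x^2/7 - 21*x/5 - 32/35

The best approximation g ∈ W is the orthogonal projection of f onto W. Writing g = a_0 + a_1 x + a_2 x^2, the coefficients solve the normal equations G · a = b where
  G_{ij} = <φ_i, φ_j> and b_i = <f, φ_i>, with φ_0 = 1, φ_1 = x, φ_2 = x^2.
G =
  [2, 0, 2/3]
  [0, 2/3, 0]
  [2/3, 0, 2/5],
b = (-16/15, -14/5, -16/105).
Solving gives a_0 = -32/35, a_1 = -21/5, a_2 = 8/7, so
  g(x) = 8*x^2/7 - 21*x/5 - 32/35.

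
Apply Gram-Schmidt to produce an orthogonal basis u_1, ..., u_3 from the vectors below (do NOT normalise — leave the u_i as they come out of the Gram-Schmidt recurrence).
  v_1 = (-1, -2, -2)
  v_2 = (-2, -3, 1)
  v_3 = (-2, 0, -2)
Orthogonal basis:
  u_1 = (-1, -2, -2)
  u_2 = (-4/3, -5/3, 7/3)
  u_3 = (-8/5, 1, -1/5)

Apply the Gram-Schmidt recurrence
  u_1 = v_1
  u_i = v_i − Σ_{j<i} ((v_i · u_j) / (u_j · u_j)) · u_j.

Step by step this gives:
  u_1 = (-1, -2, -2)
  u_2 = (-4/3, -5/3, 7/3)
  u_3 = (-8/5, 1, -1/5)

Orthogonality check:
  u_2 · u_1 = 0 (should be 0)
  u_3 · u_1 = 0 (should be 0)
  u_3 · u_2 = 0 (should be 0)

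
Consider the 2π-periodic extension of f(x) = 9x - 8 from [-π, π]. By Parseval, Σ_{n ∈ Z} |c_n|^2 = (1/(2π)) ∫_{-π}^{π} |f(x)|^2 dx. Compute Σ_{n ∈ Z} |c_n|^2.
Σ |c_n|^2 = 27π^2 + 64

Expand and integrate term by term over [-π, π]:
  ∫ (9x)^2 dx = 81·(2π^3/3); ∫ 2·9·(-8)·x dx = 0 (odd integrand); ∫ (-8)^2 dx = 64·2π.
So (1/(2π)) ∫_{-π}^{π} (9x - 8)^2 dx = 81π^2/3 + 64 = 27π^2 + 64.
Parseval ⇒ Σ |c_n|^2 = 27π^2 + 64.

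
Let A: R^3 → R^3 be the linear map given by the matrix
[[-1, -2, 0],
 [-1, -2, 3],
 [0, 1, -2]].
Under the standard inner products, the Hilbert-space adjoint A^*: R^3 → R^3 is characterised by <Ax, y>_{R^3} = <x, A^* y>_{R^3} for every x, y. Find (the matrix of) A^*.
A^* = A^T =
[[-1, -1, 0],
 [-2, -2, 1],
 [0, 3, -2]]

For real matrices with standard dot products, the defining identity <Ax, y> = <x, A^* y> gives (Ax)^T y = x^T (A^*) y, i.e. x^T A^T y = x^T (A^*) y. Since this holds for all x, y, we must have A^* = A^T. Therefore
A^* =
[[-1, -1, 0],
 [-2, -2, 1],
 [0, 3, -2]].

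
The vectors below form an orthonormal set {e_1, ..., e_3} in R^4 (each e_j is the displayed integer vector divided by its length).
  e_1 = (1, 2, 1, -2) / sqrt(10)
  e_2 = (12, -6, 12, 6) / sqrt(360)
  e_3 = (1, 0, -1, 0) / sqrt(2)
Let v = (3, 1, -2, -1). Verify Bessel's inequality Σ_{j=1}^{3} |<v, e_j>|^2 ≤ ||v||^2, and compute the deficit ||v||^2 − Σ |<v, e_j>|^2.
Σ |<v, e_j>|^2 = 15; ||v||^2 = 15; deficit = 0

Write each e_j = u_j / sqrt(<u_j, u_j>) where u_j is the displayed integer vector. Then <v, e_j> = <v, u_j> / sqrt(<u_j, u_j>), so |<v, e_j>|^2 = <v, u_j>^2 / <u_j, u_j>.
Coefficients: <v, e_1> = 5/sqrt(10), <v, e_2> = 0/sqrt(360), <v, e_3> = 5/sqrt(2).
Square and sum: Σ |<v, e_j>|^2 = 15.
Compute ||v||^2 = v·v = 15.
Deficit = 15 − 15 = 0 ≥ 0, confirming Bessel's inequality. (The deficit equals ||v − Σ <v,e_j> e_j||^2, the squared distance from v to span{e_j}.)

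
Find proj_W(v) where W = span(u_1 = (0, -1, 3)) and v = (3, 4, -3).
proj_W(v) = (0, 13/10, -39/10)

Set up U = [u_1 | ... | u_1] ∈ R^(3×1). The projector onto W = col(U) is P = U (U^T U)^(-1) U^T.
Compute U^T U =
  [10],
and U^T v = (-13).
Solve U^T U · c = U^T v for the coefficients: c = (-13/10). The projection is proj_W(v) = U c.
Check: (v - proj_W(v)) · u_1 = 0  (should be 0).
Result: proj_W(v) = (0, 13/10, -39/10).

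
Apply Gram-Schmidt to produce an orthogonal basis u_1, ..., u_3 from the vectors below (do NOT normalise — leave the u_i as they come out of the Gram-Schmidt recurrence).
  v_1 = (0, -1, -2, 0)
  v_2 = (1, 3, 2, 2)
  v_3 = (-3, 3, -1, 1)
Orthogonal basis:
  u_1 = (0, -1, -2, 0)
  u_2 = (1, 8/5, -4/5, 2)
  u_3 = (-146/41, 78/41, -39/41, -5/41)

Apply the Gram-Schmidt recurrence
  u_1 = v_1
  u_i = v_i − Σ_{j<i} ((v_i · u_j) / (u_j · u_j)) · u_j.

Step by step this gives:
  u_1 = (0, -1, -2, 0)
  u_2 = (1, 8/5, -4/5, 2)
  u_3 = (-146/41, 78/41, -39/41, -5/41)

Orthogonality check:
  u_2 · u_1 = 0 (should be 0)
  u_3 · u_1 = 0 (should be 0)
  u_3 · u_2 = 0 (should be 0)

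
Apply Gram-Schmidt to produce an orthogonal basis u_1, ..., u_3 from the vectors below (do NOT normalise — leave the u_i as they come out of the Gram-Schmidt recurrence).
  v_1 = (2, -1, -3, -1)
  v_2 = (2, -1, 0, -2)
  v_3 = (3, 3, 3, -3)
Orthogonal basis:
  u_1 = (2, -1, -3, -1)
  u_2 = (16/15, -8/15, 7/5, -23/15)
  u_3 = (63/43, 162/43, -6/43, -18/43)

Apply the Gram-Schmidt recurrence
  u_1 = v_1
  u_i = v_i − Σ_{j<i} ((v_i · u_j) / (u_j · u_j)) · u_j.

Step by step this gives:
  u_1 = (2, -1, -3, -1)
  u_2 = (16/15, -8/15, 7/5, -23/15)
  u_3 = (63/43, 162/43, -6/43, -18/43)

Orthogonality check:
  u_2 · u_1 = 0 (should be 0)
  u_3 · u_1 = 0 (should be 0)
  u_3 · u_2 = 0 (should be 0)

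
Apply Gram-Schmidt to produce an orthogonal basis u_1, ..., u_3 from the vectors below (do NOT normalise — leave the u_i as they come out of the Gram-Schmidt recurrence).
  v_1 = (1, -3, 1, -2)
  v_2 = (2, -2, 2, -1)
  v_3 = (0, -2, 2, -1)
Orthogonal basis:
  u_1 = (1, -3, 1, -2)
  u_2 = (6/5, 2/5, 6/5, 3/5)
  u_3 = (-52/51, -2/17, 50/51, 8/51)

Apply the Gram-Schmidt recurrence
  u_1 = v_1
  u_i = v_i − Σ_{j<i} ((v_i · u_j) / (u_j · u_j)) · u_j.

Step by step this gives:
  u_1 = (1, -3, 1, -2)
  u_2 = (6/5, 2/5, 6/5, 3/5)
  u_3 = (-52/51, -2/17, 50/51, 8/51)

Orthogonality check:
  u_2 · u_1 = 0 (should be 0)
  u_3 · u_1 = 0 (should be 0)
  u_3 · u_2 = 0 (should be 0)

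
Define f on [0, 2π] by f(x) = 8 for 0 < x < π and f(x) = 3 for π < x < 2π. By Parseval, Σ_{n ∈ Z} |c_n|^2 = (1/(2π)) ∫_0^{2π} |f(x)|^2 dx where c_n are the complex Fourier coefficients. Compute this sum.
Σ |c_n|^2 = 73/2

Parseval equates the L^2 energy of f (normalised by 1/(2π)) with the ℓ^2 sum of its Fourier coefficients: (1/(2π)) ∫_0^{2π} |f|^2 = Σ |c_n|^2.
Compute the left side: (1/(2π)) [∫_0^π 8^2 dx + ∫_π^{2π} 3^2 dx] = (1/(2π)) · (64π + 9π) = (64 + 9)/2 = 73/2.
So Σ_{n ∈ Z} |c_n|^2 = 73/2.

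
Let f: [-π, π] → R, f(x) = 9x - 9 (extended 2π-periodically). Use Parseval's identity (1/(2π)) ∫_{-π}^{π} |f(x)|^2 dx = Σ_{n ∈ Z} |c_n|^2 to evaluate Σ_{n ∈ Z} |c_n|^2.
Σ |c_n|^2 = 27π^2 + 81

Expand and integrate term by term over [-π, π]:
  ∫ (9x)^2 dx = 81·(2π^3/3); ∫ 2·9·(-9)·x dx = 0 (odd integrand); ∫ (-9)^2 dx = 81·2π.
So (1/(2π)) ∫_{-π}^{π} (9x - 9)^2 dx = 81π^2/3 + 81 = 27π^2 + 81.
Parseval ⇒ Σ |c_n|^2 = 27π^2 + 81.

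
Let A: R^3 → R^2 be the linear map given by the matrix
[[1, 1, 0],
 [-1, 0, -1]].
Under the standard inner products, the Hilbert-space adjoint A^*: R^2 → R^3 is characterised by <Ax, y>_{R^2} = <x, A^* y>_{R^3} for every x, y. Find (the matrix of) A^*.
A^* = A^T =
[[1, -1],
 [1, 0],
 [0, -1]]

For real matrices with standard dot products, the defining identity <Ax, y> = <x, A^* y> gives (Ax)^T y = x^T (A^*) y, i.e. x^T A^T y = x^T (A^*) y. Since this holds for all x, y, we must have A^* = A^T. Therefore
A^* =
[[1, -1],
 [1, 0],
 [0, -1]].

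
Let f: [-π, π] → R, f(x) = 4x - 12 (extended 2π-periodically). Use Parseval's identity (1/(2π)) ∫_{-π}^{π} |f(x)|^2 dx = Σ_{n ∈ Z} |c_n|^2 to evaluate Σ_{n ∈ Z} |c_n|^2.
Σ |c_n|^2 = 16π^2/3 + 144

Expand and integrate term by term over [-π, π]:
  ∫ (4x)^2 dx = 16·(2π^3/3); ∫ 2·4·(-12)·x dx = 0 (odd integrand); ∫ (-12)^2 dx = 144·2π.
So (1/(2π)) ∫_{-π}^{π} (4x - 12)^2 dx = 16π^2/3 + 144 = 16π^2/3 + 144.
Parseval ⇒ Σ |c_n|^2 = 16π^2/3 + 144.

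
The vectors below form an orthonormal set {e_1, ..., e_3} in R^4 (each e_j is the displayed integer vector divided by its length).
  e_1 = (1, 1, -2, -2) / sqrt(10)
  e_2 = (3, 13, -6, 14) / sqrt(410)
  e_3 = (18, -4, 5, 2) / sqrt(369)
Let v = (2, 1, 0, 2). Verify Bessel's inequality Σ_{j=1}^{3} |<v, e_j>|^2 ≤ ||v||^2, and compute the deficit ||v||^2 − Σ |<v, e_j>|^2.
Σ |<v, e_j>|^2 = 9; ||v||^2 = 9; deficit = 0

Write each e_j = u_j / sqrt(<u_j, u_j>) where u_j is the displayed integer vector. Then <v, e_j> = <v, u_j> / sqrt(<u_j, u_j>), so |<v, e_j>|^2 = <v, u_j>^2 / <u_j, u_j>.
Coefficients: <v, e_1> = -1/sqrt(10), <v, e_2> = 47/sqrt(410), <v, e_3> = 36/sqrt(369).
Square and sum: Σ |<v, e_j>|^2 = 9.
Compute ||v||^2 = v·v = 9.
Deficit = 9 − 9 = 0 ≥ 0, confirming Bessel's inequality. (The deficit equals ||v − Σ <v,e_j> e_j||^2, the squared distance from v to span{e_j}.)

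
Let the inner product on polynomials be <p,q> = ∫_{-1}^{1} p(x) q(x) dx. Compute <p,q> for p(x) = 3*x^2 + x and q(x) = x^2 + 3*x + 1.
<p,q> = 26/5

Expand the product: p(x)·q(x) = 3*x^4 + 10*x^3 + 6*x^2 + x.
∫_{-1}^{1} of each monomial x^k gives [2/(k+1) if k even, 0 if k odd]. Integrating term-by-term (or equivalently evaluating the antiderivative F(x) = 3*x^5/5 + 5*x^4/2 + 2*x^3 + x^2/2 at the endpoints):
  F(1) − F(−1) = 28/5 − (2/5) = 26/5.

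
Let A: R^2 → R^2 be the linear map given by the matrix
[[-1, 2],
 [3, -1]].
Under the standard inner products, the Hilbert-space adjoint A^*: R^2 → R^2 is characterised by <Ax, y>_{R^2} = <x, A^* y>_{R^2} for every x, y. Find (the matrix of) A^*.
A^* = A^T =
[[-1, 3],
 [2, -1]]

For real matrices with standard dot products, the defining identity <Ax, y> = <x, A^* y> gives (Ax)^T y = x^T (A^*) y, i.e. x^T A^T y = x^T (A^*) y. Since this holds for all x, y, we must have A^* = A^T. Therefore
A^* =
[[-1, 3],
 [2, -1]].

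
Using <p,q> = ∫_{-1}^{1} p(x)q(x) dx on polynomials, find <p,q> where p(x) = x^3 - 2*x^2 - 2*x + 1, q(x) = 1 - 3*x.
<p,q> = 52/15

Expand the product: p(x)·q(x) = -3*x^4 + 7*x^3 + 4*x^2 - 5*x + 1.
∫_{-1}^{1} of each monomial x^k gives [2/(k+1) if k even, 0 if k odd]. Integrating term-by-term (or equivalently evaluating the antiderivative F(x) = -3*x^5/5 + 7*x^4/4 + 4*x^3/3 - 5*x^2/2 + x at the endpoints):
  F(1) − F(−1) = 59/60 − (-149/60) = 52/15.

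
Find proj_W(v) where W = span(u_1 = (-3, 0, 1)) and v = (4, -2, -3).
proj_W(v) = (9/2, 0, -3/2)

Set up U = [u_1 | ... | u_1] ∈ R^(3×1). The projector onto W = col(U) is P = U (U^T U)^(-1) U^T.
Compute U^T U =
  [10],
and U^T v = (-15).
Solve U^T U · c = U^T v for the coefficients: c = (-3/2). The projection is proj_W(v) = U c.
Check: (v - proj_W(v)) · u_1 = 0  (should be 0).
Result: proj_W(v) = (9/2, 0, -3/2).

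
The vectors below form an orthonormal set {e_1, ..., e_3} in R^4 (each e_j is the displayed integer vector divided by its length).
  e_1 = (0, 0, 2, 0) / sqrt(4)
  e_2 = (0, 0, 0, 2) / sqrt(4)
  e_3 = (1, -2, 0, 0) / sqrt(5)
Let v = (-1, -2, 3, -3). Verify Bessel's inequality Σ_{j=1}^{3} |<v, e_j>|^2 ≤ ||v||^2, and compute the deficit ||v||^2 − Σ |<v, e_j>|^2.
Σ |<v, e_j>|^2 = 99/5; ||v||^2 = 23; deficit = 16/5

Write each e_j = u_j / sqrt(<u_j, u_j>) where u_j is the displayed integer vector. Then <v, e_j> = <v, u_j> / sqrt(<u_j, u_j>), so |<v, e_j>|^2 = <v, u_j>^2 / <u_j, u_j>.
Coefficients: <v, e_1> = 6/sqrt(4), <v, e_2> = -6/sqrt(4), <v, e_3> = 3/sqrt(5).
Square and sum: Σ |<v, e_j>|^2 = 99/5.
Compute ||v||^2 = v·v = 23.
Deficit = 23 − 99/5 = 16/5 ≥ 0, confirming Bessel's inequality. (The deficit equals ||v − Σ <v,e_j> e_j||^2, the squared distance from v to span{e_j}.)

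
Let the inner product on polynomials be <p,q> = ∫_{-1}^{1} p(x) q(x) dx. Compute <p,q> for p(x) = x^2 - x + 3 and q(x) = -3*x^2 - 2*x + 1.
<p,q> = 4/5

Expand the product: p(x)·q(x) = -3*x^4 + x^3 - 6*x^2 - 7*x + 3.
∫_{-1}^{1} of each monomial x^k gives [2/(k+1) if k even, 0 if k odd]. Integrating term-by-term (or equivalently evaluating the antiderivative F(x) = -3*x^5/5 + x^4/4 - 2*x^3 - 7*x^2/2 + 3*x at the endpoints):
  F(1) − F(−1) = -57/20 − (-73/20) = 4/5.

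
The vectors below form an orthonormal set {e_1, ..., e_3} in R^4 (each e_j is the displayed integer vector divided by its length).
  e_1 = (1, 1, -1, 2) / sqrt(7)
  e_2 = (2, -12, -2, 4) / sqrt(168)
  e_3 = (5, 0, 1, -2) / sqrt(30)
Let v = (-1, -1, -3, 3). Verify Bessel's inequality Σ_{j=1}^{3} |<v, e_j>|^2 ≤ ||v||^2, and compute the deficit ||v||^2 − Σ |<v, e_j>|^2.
Σ |<v, e_j>|^2 = 91/5; ||v||^2 = 20; deficit = 9/5

Write each e_j = u_j / sqrt(<u_j, u_j>) where u_j is the displayed integer vector. Then <v, e_j> = <v, u_j> / sqrt(<u_j, u_j>), so |<v, e_j>|^2 = <v, u_j>^2 / <u_j, u_j>.
Coefficients: <v, e_1> = 7/sqrt(7), <v, e_2> = 28/sqrt(168), <v, e_3> = -14/sqrt(30).
Square and sum: Σ |<v, e_j>|^2 = 91/5.
Compute ||v||^2 = v·v = 20.
Deficit = 20 − 91/5 = 9/5 ≥ 0, confirming Bessel's inequality. (The deficit equals ||v − Σ <v,e_j> e_j||^2, the squared distance from v to span{e_j}.)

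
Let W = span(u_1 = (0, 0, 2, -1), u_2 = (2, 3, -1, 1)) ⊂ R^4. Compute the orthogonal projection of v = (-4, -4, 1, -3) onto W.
proj_W(v) = (-35/11, -105/22, 37/22, -18/11)

Set up U = [u_1 | ... | u_2] ∈ R^(4×2). The projector onto W = col(U) is P = U (U^T U)^(-1) U^T.
Compute U^T U =
  [5, -3]
  [-3, 15],
and U^T v = (5, -24).
Solve U^T U · c = U^T v for the coefficients: c = (1/22, -35/22). The projection is proj_W(v) = U c.
Check: (v - proj_W(v)) · u_1 = 0  (should be 0).
Check: (v - proj_W(v)) · u_2 = 0  (should be 0).
Result: proj_W(v) = (-35/11, -105/22, 37/22, -18/11).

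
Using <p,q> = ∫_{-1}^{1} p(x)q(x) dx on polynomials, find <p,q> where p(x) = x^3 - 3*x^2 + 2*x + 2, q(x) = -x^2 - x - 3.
<p,q> = -118/15

Expand the product: p(x)·q(x) = -x^5 + 2*x^4 - 2*x^3 + 5*x^2 - 8*x - 6.
∫_{-1}^{1} of each monomial x^k gives [2/(k+1) if k even, 0 if k odd]. Integrating term-by-term (or equivalently evaluating the antiderivative F(x) = -x^6/6 + 2*x^5/5 - x^4/2 + 5*x^3/3 - 4*x^2 - 6*x at the endpoints):
  F(1) − F(−1) = -43/5 − (-11/15) = -118/15.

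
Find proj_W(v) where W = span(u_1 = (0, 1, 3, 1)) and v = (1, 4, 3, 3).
proj_W(v) = (0, 16/11, 48/11, 16/11)

Set up U = [u_1 | ... | u_1] ∈ R^(4×1). The projector onto W = col(U) is P = U (U^T U)^(-1) U^T.
Compute U^T U =
  [11],
and U^T v = (16).
Solve U^T U · c = U^T v for the coefficients: c = (16/11). The projection is proj_W(v) = U c.
Check: (v - proj_W(v)) · u_1 = 0  (should be 0).
Result: proj_W(v) = (0, 16/11, 48/11, 16/11).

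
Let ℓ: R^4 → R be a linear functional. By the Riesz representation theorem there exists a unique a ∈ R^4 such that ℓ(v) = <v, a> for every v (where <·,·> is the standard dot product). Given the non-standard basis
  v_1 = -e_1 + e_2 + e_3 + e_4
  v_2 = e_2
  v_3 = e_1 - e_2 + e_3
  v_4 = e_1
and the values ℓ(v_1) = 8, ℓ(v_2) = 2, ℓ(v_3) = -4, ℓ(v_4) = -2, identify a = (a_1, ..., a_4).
a = (-2, 2, 0, 4)

Write a = (a_1, ..., a_4) in the standard basis. For each basis vector v_i, ℓ(v_i) = <v_i, a> is a linear equation in the a_j's. Collect the n equations into a matrix system V a = ℓ, where row i of V is v_i (expressed in the standard basis). Since V is invertible (lower-triangular with 1s on the diagonal, up to permutation), solve by back-substitution:
  V =
[[-1, 1, 1, 1],
 [0, 1, 0, 0],
 [1, -1, 1, 0],
 [1, 0, 0, 0]]
  V a = (8, 2, -4, -2)
Solving gives a = (-2, 2, 0, 4).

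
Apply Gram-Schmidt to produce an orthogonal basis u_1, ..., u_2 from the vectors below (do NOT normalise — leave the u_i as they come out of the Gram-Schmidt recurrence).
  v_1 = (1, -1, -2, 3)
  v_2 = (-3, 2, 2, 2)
Orthogonal basis:
  u_1 = (1, -1, -2, 3)
  u_2 = (-14/5, 9/5, 8/5, 13/5)

Apply the Gram-Schmidt recurrence
  u_1 = v_1
  u_i = v_i − Σ_{j<i} ((v_i · u_j) / (u_j · u_j)) · u_j.

Step by step this gives:
  u_1 = (1, -1, -2, 3)
  u_2 = (-14/5, 9/5, 8/5, 13/5)

Orthogonality check:
  u_2 · u_1 = 0 (should be 0)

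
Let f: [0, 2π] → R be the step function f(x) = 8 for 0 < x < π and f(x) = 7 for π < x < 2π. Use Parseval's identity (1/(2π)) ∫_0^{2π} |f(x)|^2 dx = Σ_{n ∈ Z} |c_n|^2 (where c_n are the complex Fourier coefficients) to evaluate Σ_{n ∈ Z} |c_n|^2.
Σ |c_n|^2 = 113/2

Parseval equates the L^2 energy of f (normalised by 1/(2π)) with the ℓ^2 sum of its Fourier coefficients: (1/(2π)) ∫_0^{2π} |f|^2 = Σ |c_n|^2.
Compute the left side: (1/(2π)) [∫_0^π 8^2 dx + ∫_π^{2π} 7^2 dx] = (1/(2π)) · (64π + 49π) = (64 + 49)/2 = 113/2.
So Σ_{n ∈ Z} |c_n|^2 = 113/2.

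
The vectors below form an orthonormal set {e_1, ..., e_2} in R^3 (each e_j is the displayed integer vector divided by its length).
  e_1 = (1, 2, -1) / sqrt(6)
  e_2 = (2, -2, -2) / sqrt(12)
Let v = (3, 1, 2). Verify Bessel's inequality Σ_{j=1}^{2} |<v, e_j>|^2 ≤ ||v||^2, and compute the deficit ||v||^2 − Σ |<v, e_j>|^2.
Σ |<v, e_j>|^2 = 3/2; ||v||^2 = 14; deficit = 25/2

Write each e_j = u_j / sqrt(<u_j, u_j>) where u_j is the displayed integer vector. Then <v, e_j> = <v, u_j> / sqrt(<u_j, u_j>), so |<v, e_j>|^2 = <v, u_j>^2 / <u_j, u_j>.
Coefficients: <v, e_1> = 3/sqrt(6), <v, e_2> = 0/sqrt(12).
Square and sum: Σ |<v, e_j>|^2 = 3/2.
Compute ||v||^2 = v·v = 14.
Deficit = 14 − 3/2 = 25/2 ≥ 0, confirming Bessel's inequality. (The deficit equals ||v − Σ <v,e_j> e_j||^2, the squared distance from v to span{e_j}.)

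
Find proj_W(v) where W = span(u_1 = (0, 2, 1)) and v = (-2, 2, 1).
proj_W(v) = (0, 2, 1)

Set up U = [u_1 | ... | u_1] ∈ R^(3×1). The projector onto W = col(U) is P = U (U^T U)^(-1) U^T.
Compute U^T U =
  [5],
and U^T v = (5).
Solve U^T U · c = U^T v for the coefficients: c = (1). The projection is proj_W(v) = U c.
Check: (v - proj_W(v)) · u_1 = 0  (should be 0).
Result: proj_W(v) = (0, 2, 1).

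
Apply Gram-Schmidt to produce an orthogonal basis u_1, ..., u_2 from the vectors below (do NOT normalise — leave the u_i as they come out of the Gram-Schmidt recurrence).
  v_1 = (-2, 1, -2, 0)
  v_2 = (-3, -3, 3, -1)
Orthogonal basis:
  u_1 = (-2, 1, -2, 0)
  u_2 = (-11/3, -8/3, 7/3, -1)

Apply the Gram-Schmidt recurrence
  u_1 = v_1
  u_i = v_i − Σ_{j<i} ((v_i · u_j) / (u_j · u_j)) · u_j.

Step by step this gives:
  u_1 = (-2, 1, -2, 0)
  u_2 = (-11/3, -8/3, 7/3, -1)

Orthogonality check:
  u_2 · u_1 = 0 (should be 0)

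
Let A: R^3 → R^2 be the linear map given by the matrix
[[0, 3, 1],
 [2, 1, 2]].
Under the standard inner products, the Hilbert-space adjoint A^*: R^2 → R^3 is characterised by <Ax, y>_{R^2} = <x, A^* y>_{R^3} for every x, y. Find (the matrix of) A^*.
A^* = A^T =
[[0, 2],
 [3, 1],
 [1, 2]]

For real matrices with standard dot products, the defining identity <Ax, y> = <x, A^* y> gives (Ax)^T y = x^T (A^*) y, i.e. x^T A^T y = x^T (A^*) y. Since this holds for all x, y, we must have A^* = A^T. Therefore
A^* =
[[0, 2],
 [3, 1],
 [1, 2]].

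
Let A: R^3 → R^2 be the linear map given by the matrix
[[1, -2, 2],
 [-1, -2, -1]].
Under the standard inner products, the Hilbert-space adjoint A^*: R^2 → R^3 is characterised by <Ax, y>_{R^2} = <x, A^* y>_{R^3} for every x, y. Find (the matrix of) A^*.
A^* = A^T =
[[1, -1],
 [-2, -2],
 [2, -1]]

For real matrices with standard dot products, the defining identity <Ax, y> = <x, A^* y> gives (Ax)^T y = x^T (A^*) y, i.e. x^T A^T y = x^T (A^*) y. Since this holds for all x, y, we must have A^* = A^T. Therefore
A^* =
[[1, -1],
 [-2, -2],
 [2, -1]].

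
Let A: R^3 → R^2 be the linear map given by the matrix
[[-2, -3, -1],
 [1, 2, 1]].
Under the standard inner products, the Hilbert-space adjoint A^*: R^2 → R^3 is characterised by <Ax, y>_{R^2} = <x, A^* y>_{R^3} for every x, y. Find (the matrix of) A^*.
A^* = A^T =
[[-2, 1],
 [-3, 2],
 [-1, 1]]

For real matrices with standard dot products, the defining identity <Ax, y> = <x, A^* y> gives (Ax)^T y = x^T (A^*) y, i.e. x^T A^T y = x^T (A^*) y. Since this holds for all x, y, we must have A^* = A^T. Therefore
A^* =
[[-2, 1],
 [-3, 2],
 [-1, 1]].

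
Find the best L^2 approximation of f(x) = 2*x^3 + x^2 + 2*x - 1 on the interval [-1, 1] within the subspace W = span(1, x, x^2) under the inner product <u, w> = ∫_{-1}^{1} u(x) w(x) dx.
g(x) = x^2 + 16*x/5 - 1

The best approximation g ∈ W is the orthogonal projection of f onto W. Writing g = a_0 + a_1 x + a_2 x^2, the coefficients solve the normal equations G · a = b where
  G_{ij} = <φ_i, φ_j> and b_i = <f, φ_i>, with φ_0 = 1, φ_1 = x, φ_2 = x^2.
G =
  [2, 0, 2/3]
  [0, 2/3, 0]
  [2/3, 0, 2/5],
b = (-4/3, 32/15, -4/15).
Solving gives a_0 = -1, a_1 = 16/5, a_2 = 1, so
  g(x) = x^2 + 16*x/5 - 1.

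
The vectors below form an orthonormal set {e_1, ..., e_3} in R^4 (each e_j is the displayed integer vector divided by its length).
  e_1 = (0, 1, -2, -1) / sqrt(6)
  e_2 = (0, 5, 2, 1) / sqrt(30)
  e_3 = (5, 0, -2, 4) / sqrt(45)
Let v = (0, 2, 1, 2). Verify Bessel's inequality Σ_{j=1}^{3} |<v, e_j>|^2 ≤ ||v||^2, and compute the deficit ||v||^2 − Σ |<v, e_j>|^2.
Σ |<v, e_j>|^2 = 8; ||v||^2 = 9; deficit = 1

Write each e_j = u_j / sqrt(<u_j, u_j>) where u_j is the displayed integer vector. Then <v, e_j> = <v, u_j> / sqrt(<u_j, u_j>), so |<v, e_j>|^2 = <v, u_j>^2 / <u_j, u_j>.
Coefficients: <v, e_1> = -2/sqrt(6), <v, e_2> = 14/sqrt(30), <v, e_3> = 6/sqrt(45).
Square and sum: Σ |<v, e_j>|^2 = 8.
Compute ||v||^2 = v·v = 9.
Deficit = 9 − 8 = 1 ≥ 0, confirming Bessel's inequality. (The deficit equals ||v − Σ <v,e_j> e_j||^2, the squared distance from v to span{e_j}.)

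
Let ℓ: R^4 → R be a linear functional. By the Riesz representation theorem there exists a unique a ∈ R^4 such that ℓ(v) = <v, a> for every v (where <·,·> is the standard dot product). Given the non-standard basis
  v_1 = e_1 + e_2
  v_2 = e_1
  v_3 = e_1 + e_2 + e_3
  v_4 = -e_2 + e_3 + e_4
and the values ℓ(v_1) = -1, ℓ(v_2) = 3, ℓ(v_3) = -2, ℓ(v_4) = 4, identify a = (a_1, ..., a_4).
a = (3, -4, -1, 1)

Write a = (a_1, ..., a_4) in the standard basis. For each basis vector v_i, ℓ(v_i) = <v_i, a> is a linear equation in the a_j's. Collect the n equations into a matrix system V a = ℓ, where row i of V is v_i (expressed in the standard basis). Since V is invertible (lower-triangular with 1s on the diagonal, up to permutation), solve by back-substitution:
  V =
[[1, 1, 0, 0],
 [1, 0, 0, 0],
 [1, 1, 1, 0],
 [0, -1, 1, 1]]
  V a = (-1, 3, -2, 4)
Solving gives a = (3, -4, -1, 1).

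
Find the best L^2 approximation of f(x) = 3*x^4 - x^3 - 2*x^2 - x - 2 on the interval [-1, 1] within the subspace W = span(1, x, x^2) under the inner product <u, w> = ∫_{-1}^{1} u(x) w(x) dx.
g(x) = 4*x^2/7 - 8*x/5 - 79/35

The best approximation g ∈ W is the orthogonal projection of f onto W. Writing g = a_0 + a_1 x + a_2 x^2, the coefficients solve the normal equations G · a = b where
  G_{ij} = <φ_i, φ_j> and b_i = <f, φ_i>, with φ_0 = 1, φ_1 = x, φ_2 = x^2.
G =
  [2, 0, 2/3]
  [0, 2/3, 0]
  [2/3, 0, 2/5],
b = (-62/15, -16/15, -134/105).
Solving gives a_0 = -79/35, a_1 = -8/5, a_2 = 4/7, so
  g(x) = 4*x^2/7 - 8*x/5 - 79/35.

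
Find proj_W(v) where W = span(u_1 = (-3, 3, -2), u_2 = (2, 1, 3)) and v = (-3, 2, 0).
proj_W(v) = (-428/227, 569/227, -207/227)

Set up U = [u_1 | ... | u_2] ∈ R^(3×2). The projector onto W = col(U) is P = U (U^T U)^(-1) U^T.
Compute U^T U =
  [22, -9]
  [-9, 14],
and U^T v = (15, -4).
Solve U^T U · c = U^T v for the coefficients: c = (174/227, 47/227). The projection is proj_W(v) = U c.
Check: (v - proj_W(v)) · u_1 = 0  (should be 0).
Check: (v - proj_W(v)) · u_2 = 0  (should be 0).
Result: proj_W(v) = (-428/227, 569/227, -207/227).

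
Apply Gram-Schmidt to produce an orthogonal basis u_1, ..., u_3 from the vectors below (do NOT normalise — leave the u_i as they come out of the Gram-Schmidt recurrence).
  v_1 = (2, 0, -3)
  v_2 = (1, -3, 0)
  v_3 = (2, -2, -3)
Orthogonal basis:
  u_1 = (2, 0, -3)
  u_2 = (9/13, -3, 6/13)
  u_3 = (-3/7, -1/7, -2/7)

Apply the Gram-Schmidt recurrence
  u_1 = v_1
  u_i = v_i − Σ_{j<i} ((v_i · u_j) / (u_j · u_j)) · u_j.

Step by step this gives:
  u_1 = (2, 0, -3)
  u_2 = (9/13, -3, 6/13)
  u_3 = (-3/7, -1/7, -2/7)

Orthogonality check:
  u_2 · u_1 = 0 (should be 0)
  u_3 · u_1 = 0 (should be 0)
  u_3 · u_2 = 0 (should be 0)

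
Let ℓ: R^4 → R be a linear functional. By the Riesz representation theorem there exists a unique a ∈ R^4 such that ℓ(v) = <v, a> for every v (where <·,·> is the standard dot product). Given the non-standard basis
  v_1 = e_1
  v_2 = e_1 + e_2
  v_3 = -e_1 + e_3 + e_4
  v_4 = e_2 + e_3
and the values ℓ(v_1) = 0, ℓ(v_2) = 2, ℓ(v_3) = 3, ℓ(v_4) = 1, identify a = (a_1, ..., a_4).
a = (0, 2, -1, 4)

Write a = (a_1, ..., a_4) in the standard basis. For each basis vector v_i, ℓ(v_i) = <v_i, a> is a linear equation in the a_j's. Collect the n equations into a matrix system V a = ℓ, where row i of V is v_i (expressed in the standard basis). Since V is invertible (lower-triangular with 1s on the diagonal, up to permutation), solve by back-substitution:
  V =
[[1, 0, 0, 0],
 [1, 1, 0, 0],
 [-1, 0, 1, 1],
 [0, 1, 1, 0]]
  V a = (0, 2, 3, 1)
Solving gives a = (0, 2, -1, 4).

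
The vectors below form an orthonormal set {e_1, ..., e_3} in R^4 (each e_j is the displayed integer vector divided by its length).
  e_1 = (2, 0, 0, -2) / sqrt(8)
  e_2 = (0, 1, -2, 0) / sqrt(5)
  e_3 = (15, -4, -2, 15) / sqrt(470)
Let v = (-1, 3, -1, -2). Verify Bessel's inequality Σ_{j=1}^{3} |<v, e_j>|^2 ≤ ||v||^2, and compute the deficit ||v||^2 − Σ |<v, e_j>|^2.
Σ |<v, e_j>|^2 = 561/47; ||v||^2 = 15; deficit = 144/47

Write each e_j = u_j / sqrt(<u_j, u_j>) where u_j is the displayed integer vector. Then <v, e_j> = <v, u_j> / sqrt(<u_j, u_j>), so |<v, e_j>|^2 = <v, u_j>^2 / <u_j, u_j>.
Coefficients: <v, e_1> = 2/sqrt(8), <v, e_2> = 5/sqrt(5), <v, e_3> = -55/sqrt(470).
Square and sum: Σ |<v, e_j>|^2 = 561/47.
Compute ||v||^2 = v·v = 15.
Deficit = 15 − 561/47 = 144/47 ≥ 0, confirming Bessel's inequality. (The deficit equals ||v − Σ <v,e_j> e_j||^2, the squared distance from v to span{e_j}.)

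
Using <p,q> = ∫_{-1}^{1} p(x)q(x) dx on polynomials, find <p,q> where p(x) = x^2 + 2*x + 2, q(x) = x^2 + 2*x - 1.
<p,q> = -4/15

Expand the product: p(x)·q(x) = x^4 + 4*x^3 + 5*x^2 + 2*x - 2.
∫_{-1}^{1} of each monomial x^k gives [2/(k+1) if k even, 0 if k odd]. Integrating term-by-term (or equivalently evaluating the antiderivative F(x) = x^5/5 + x^4 + 5*x^3/3 + x^2 - 2*x at the endpoints):
  F(1) − F(−1) = 28/15 − (32/15) = -4/15.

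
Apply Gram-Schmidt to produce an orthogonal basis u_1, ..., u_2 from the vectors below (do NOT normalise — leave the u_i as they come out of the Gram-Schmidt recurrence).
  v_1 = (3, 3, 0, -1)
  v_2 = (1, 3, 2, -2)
Orthogonal basis:
  u_1 = (3, 3, 0, -1)
  u_2 = (-23/19, 15/19, 2, -24/19)

Apply the Gram-Schmidt recurrence
  u_1 = v_1
  u_i = v_i − Σ_{j<i} ((v_i · u_j) / (u_j · u_j)) · u_j.

Step by step this gives:
  u_1 = (3, 3, 0, -1)
  u_2 = (-23/19, 15/19, 2, -24/19)

Orthogonality check:
  u_2 · u_1 = 0 (should be 0)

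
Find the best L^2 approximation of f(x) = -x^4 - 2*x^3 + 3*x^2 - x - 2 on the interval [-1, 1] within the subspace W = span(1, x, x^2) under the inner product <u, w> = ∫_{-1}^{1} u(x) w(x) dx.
g(x) = 15*x^2/7 - 11*x/5 - 67/35

The best approximation g ∈ W is the orthogonal projection of f onto W. Writing g = a_0 + a_1 x + a_2 x^2, the coefficients solve the normal equations G · a = b where
  G_{ij} = <φ_i, φ_j> and b_i = <f, φ_i>, with φ_0 = 1, φ_1 = x, φ_2 = x^2.
G =
  [2, 0, 2/3]
  [0, 2/3, 0]
  [2/3, 0, 2/5],
b = (-12/5, -22/15, -44/105).
Solving gives a_0 = -67/35, a_1 = -11/5, a_2 = 15/7, so
  g(x) = 15*x^2/7 - 11*x/5 - 67/35.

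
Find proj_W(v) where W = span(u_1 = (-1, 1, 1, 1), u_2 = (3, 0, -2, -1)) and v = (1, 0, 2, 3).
proj_W(v) = (-2/5, 8/5, 4/5, 6/5)

Set up U = [u_1 | ... | u_2] ∈ R^(4×2). The projector onto W = col(U) is P = U (U^T U)^(-1) U^T.
Compute U^T U =
  [4, -6]
  [-6, 14],
and U^T v = (4, -4).
Solve U^T U · c = U^T v for the coefficients: c = (8/5, 2/5). The projection is proj_W(v) = U c.
Check: (v - proj_W(v)) · u_1 = 0  (should be 0).
Check: (v - proj_W(v)) · u_2 = 0  (should be 0).
Result: proj_W(v) = (-2/5, 8/5, 4/5, 6/5).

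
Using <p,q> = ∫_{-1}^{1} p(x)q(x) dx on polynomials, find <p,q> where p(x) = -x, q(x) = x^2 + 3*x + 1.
<p,q> = -2

Expand the product: p(x)·q(x) = -x^3 - 3*x^2 - x.
∫_{-1}^{1} of each monomial x^k gives [2/(k+1) if k even, 0 if k odd]. Integrating term-by-term (or equivalently evaluating the antiderivative F(x) = -x^4/4 - x^3 - x^2/2 at the endpoints):
  F(1) − F(−1) = -7/4 − (1/4) = -2.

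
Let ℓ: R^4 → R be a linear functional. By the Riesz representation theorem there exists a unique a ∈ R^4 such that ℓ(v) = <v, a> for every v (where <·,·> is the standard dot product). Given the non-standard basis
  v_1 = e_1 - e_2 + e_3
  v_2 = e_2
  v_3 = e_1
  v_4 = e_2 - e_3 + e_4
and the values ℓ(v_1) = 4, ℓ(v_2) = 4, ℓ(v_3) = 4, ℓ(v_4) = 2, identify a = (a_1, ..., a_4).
a = (4, 4, 4, 2)

Write a = (a_1, ..., a_4) in the standard basis. For each basis vector v_i, ℓ(v_i) = <v_i, a> is a linear equation in the a_j's. Collect the n equations into a matrix system V a = ℓ, where row i of V is v_i (expressed in the standard basis). Since V is invertible (lower-triangular with 1s on the diagonal, up to permutation), solve by back-substitution:
  V =
[[1, -1, 1, 0],
 [0, 1, 0, 0],
 [1, 0, 0, 0],
 [0, 1, -1, 1]]
  V a = (4, 4, 4, 2)
Solving gives a = (4, 4, 4, 2).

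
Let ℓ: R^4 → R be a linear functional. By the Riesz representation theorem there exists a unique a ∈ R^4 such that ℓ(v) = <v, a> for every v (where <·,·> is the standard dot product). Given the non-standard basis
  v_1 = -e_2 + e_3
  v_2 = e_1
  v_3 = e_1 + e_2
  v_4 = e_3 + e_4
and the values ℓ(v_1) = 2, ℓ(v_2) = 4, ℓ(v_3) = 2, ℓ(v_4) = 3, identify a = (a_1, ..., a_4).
a = (4, -2, 0, 3)

Write a = (a_1, ..., a_4) in the standard basis. For each basis vector v_i, ℓ(v_i) = <v_i, a> is a linear equation in the a_j's. Collect the n equations into a matrix system V a = ℓ, where row i of V is v_i (expressed in the standard basis). Since V is invertible (lower-triangular with 1s on the diagonal, up to permutation), solve by back-substitution:
  V =
[[0, -1, 1, 0],
 [1, 0, 0, 0],
 [1, 1, 0, 0],
 [0, 0, 1, 1]]
  V a = (2, 4, 2, 3)
Solving gives a = (4, -2, 0, 3).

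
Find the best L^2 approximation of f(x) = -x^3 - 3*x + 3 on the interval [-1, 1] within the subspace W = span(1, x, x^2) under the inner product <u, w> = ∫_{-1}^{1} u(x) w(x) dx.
g(x) = 3 - 18*x/5

The best approximation g ∈ W is the orthogonal projection of f onto W. Writing g = a_0 + a_1 x + a_2 x^2, the coefficients solve the normal equations G · a = b where
  G_{ij} = <φ_i, φ_j> and b_i = <f, φ_i>, with φ_0 = 1, φ_1 = x, φ_2 = x^2.
G =
  [2, 0, 2/3]
  [0, 2/3, 0]
  [2/3, 0, 2/5],
b = (6, -12/5, 2).
Solving gives a_0 = 3, a_1 = -18/5, a_2 = 0, so
  g(x) = 3 - 18*x/5.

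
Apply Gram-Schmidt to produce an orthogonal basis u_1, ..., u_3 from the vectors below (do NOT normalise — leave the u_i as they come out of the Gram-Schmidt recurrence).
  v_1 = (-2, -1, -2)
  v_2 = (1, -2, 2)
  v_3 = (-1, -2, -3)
Orthogonal basis:
  u_1 = (-2, -1, -2)
  u_2 = (1/9, -22/9, 10/9)
  u_3 = (6/5, -2/5, -1)

Apply the Gram-Schmidt recurrence
  u_1 = v_1
  u_i = v_i − Σ_{j<i} ((v_i · u_j) / (u_j · u_j)) · u_j.

Step by step this gives:
  u_1 = (-2, -1, -2)
  u_2 = (1/9, -22/9, 10/9)
  u_3 = (6/5, -2/5, -1)

Orthogonality check:
  u_2 · u_1 = 0 (should be 0)
  u_3 · u_1 = 0 (should be 0)
  u_3 · u_2 = 0 (should be 0)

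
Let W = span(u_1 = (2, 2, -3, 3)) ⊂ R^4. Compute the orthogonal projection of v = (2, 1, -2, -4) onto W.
proj_W(v) = (0, 0, 0, 0)

Set up U = [u_1 | ... | u_1] ∈ R^(4×1). The projector onto W = col(U) is P = U (U^T U)^(-1) U^T.
Compute U^T U =
  [26],
and U^T v = (0).
Solve U^T U · c = U^T v for the coefficients: c = (0). The projection is proj_W(v) = U c.
Check: (v - proj_W(v)) · u_1 = 0  (should be 0).
Result: proj_W(v) = (0, 0, 0, 0).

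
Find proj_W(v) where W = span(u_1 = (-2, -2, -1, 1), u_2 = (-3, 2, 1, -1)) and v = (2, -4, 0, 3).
proj_W(v) = (2, -11/3, -11/6, 11/6)

Set up U = [u_1 | ... | u_2] ∈ R^(4×2). The projector onto W = col(U) is P = U (U^T U)^(-1) U^T.
Compute U^T U =
  [10, 0]
  [0, 15],
and U^T v = (7, -17).
Solve U^T U · c = U^T v for the coefficients: c = (7/10, -17/15). The projection is proj_W(v) = U c.
Check: (v - proj_W(v)) · u_1 = 0  (should be 0).
Check: (v - proj_W(v)) · u_2 = 0  (should be 0).
Result: proj_W(v) = (2, -11/3, -11/6, 11/6).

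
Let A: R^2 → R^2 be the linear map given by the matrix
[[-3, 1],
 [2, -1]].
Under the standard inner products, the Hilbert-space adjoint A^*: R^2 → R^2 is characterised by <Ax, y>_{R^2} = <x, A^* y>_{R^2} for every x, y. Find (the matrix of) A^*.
A^* = A^T =
[[-3, 2],
 [1, -1]]

For real matrices with standard dot products, the defining identity <Ax, y> = <x, A^* y> gives (Ax)^T y = x^T (A^*) y, i.e. x^T A^T y = x^T (A^*) y. Since this holds for all x, y, we must have A^* = A^T. Therefore
A^* =
[[-3, 2],
 [1, -1]].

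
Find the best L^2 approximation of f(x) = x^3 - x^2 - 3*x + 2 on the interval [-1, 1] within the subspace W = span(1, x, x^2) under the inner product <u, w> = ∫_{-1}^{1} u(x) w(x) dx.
g(x) = -x^2 - 12*x/5 + 2

The best approximation g ∈ W is the orthogonal projection of f onto W. Writing g = a_0 + a_1 x + a_2 x^2, the coefficients solve the normal equations G · a = b where
  G_{ij} = <φ_i, φ_j> and b_i = <f, φ_i>, with φ_0 = 1, φ_1 = x, φ_2 = x^2.
G =
  [2, 0, 2/3]
  [0, 2/3, 0]
  [2/3, 0, 2/5],
b = (10/3, -8/5, 14/15).
Solving gives a_0 = 2, a_1 = -12/5, a_2 = -1, so
  g(x) = -x^2 - 12*x/5 + 2.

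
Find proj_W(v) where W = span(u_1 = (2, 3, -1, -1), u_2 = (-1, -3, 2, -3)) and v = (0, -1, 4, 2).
proj_W(v) = (-299/245, -426/245, 127/245, 202/245)

Set up U = [u_1 | ... | u_2] ∈ R^(4×2). The projector onto W = col(U) is P = U (U^T U)^(-1) U^T.
Compute U^T U =
  [15, -10]
  [-10, 23],
and U^T v = (-9, 5).
Solve U^T U · c = U^T v for the coefficients: c = (-157/245, -3/49). The projection is proj_W(v) = U c.
Check: (v - proj_W(v)) · u_1 = 0  (should be 0).
Check: (v - proj_W(v)) · u_2 = 0  (should be 0).
Result: proj_W(v) = (-299/245, -426/245, 127/245, 202/245).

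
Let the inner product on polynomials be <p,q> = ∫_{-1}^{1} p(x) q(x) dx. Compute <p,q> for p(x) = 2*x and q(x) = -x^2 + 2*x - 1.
<p,q> = 8/3

Expand the product: p(x)·q(x) = -2*x^3 + 4*x^2 - 2*x.
∫_{-1}^{1} of each monomial x^k gives [2/(k+1) if k even, 0 if k odd]. Integrating term-by-term (or equivalently evaluating the antiderivative F(x) = -x^4/2 + 4*x^3/3 - x^2 at the endpoints):
  F(1) − F(−1) = -1/6 − (-17/6) = 8/3.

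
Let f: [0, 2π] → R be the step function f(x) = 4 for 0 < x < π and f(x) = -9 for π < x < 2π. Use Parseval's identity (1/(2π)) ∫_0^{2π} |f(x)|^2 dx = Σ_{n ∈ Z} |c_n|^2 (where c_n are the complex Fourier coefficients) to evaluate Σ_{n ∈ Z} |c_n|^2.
Σ |c_n|^2 = 97/2

Parseval equates the L^2 energy of f (normalised by 1/(2π)) with the ℓ^2 sum of its Fourier coefficients: (1/(2π)) ∫_0^{2π} |f|^2 = Σ |c_n|^2.
Compute the left side: (1/(2π)) [∫_0^π 4^2 dx + ∫_π^{2π} (-9)^2 dx] = (1/(2π)) · (16π + 81π) = (16 + 81)/2 = 97/2.
So Σ_{n ∈ Z} |c_n|^2 = 97/2.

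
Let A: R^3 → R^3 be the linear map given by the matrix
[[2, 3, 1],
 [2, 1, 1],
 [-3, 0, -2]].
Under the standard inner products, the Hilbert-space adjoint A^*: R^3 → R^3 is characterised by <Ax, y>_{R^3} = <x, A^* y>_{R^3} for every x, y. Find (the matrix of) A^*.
A^* = A^T =
[[2, 2, -3],
 [3, 1, 0],
 [1, 1, -2]]

For real matrices with standard dot products, the defining identity <Ax, y> = <x, A^* y> gives (Ax)^T y = x^T (A^*) y, i.e. x^T A^T y = x^T (A^*) y. Since this holds for all x, y, we must have A^* = A^T. Therefore
A^* =
[[2, 2, -3],
 [3, 1, 0],
 [1, 1, -2]].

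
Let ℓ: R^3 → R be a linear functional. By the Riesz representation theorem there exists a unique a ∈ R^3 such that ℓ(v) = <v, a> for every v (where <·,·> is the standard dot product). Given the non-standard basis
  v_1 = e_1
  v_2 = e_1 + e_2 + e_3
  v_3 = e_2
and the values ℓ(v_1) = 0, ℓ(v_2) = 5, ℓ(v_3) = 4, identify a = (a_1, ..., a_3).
a = (0, 4, 1)

Write a = (a_1, ..., a_3) in the standard basis. For each basis vector v_i, ℓ(v_i) = <v_i, a> is a linear equation in the a_j's. Collect the n equations into a matrix system V a = ℓ, where row i of V is v_i (expressed in the standard basis). Since V is invertible (lower-triangular with 1s on the diagonal, up to permutation), solve by back-substitution:
  V =
[[1, 0, 0],
 [1, 1, 1],
 [0, 1, 0]]
  V a = (0, 5, 4)
Solving gives a = (0, 4, 1).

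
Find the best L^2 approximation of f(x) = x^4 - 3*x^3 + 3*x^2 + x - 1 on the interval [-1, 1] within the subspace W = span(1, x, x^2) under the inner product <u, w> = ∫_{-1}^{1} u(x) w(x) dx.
g(x) = 27*x^2/7 - 4*x/5 - 38/35

The best approximation g ∈ W is the orthogonal projection of f onto W. Writing g = a_0 + a_1 x + a_2 x^2, the coefficients solve the normal equations G · a = b where
  G_{ij} = <φ_i, φ_j> and b_i = <f, φ_i>, with φ_0 = 1, φ_1 = x, φ_2 = x^2.
G =
  [2, 0, 2/3]
  [0, 2/3, 0]
  [2/3, 0, 2/5],
b = (2/5, -8/15, 86/105).
Solving gives a_0 = -38/35, a_1 = -4/5, a_2 = 27/7, so
  g(x) = 27*x^2/7 - 4*x/5 - 38/35.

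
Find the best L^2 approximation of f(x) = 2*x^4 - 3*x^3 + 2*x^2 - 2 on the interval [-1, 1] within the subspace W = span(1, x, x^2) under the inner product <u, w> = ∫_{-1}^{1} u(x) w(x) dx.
g(x) = 26*x^2/7 - 9*x/5 - 76/35

The best approximation g ∈ W is the orthogonal projection of f onto W. Writing g = a_0 + a_1 x + a_2 x^2, the coefficients solve the normal equations G · a = b where
  G_{ij} = <φ_i, φ_j> and b_i = <f, φ_i>, with φ_0 = 1, φ_1 = x, φ_2 = x^2.
G =
  [2, 0, 2/3]
  [0, 2/3, 0]
  [2/3, 0, 2/5],
b = (-28/15, -6/5, 4/105).
Solving gives a_0 = -76/35, a_1 = -9/5, a_2 = 26/7, so
  g(x) = 26*x^2/7 - 9*x/5 - 76/35.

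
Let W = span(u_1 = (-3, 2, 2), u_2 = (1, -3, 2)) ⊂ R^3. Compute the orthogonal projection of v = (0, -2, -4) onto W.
proj_W(v) = (440/213, -74/213, -544/213)

Set up U = [u_1 | ... | u_2] ∈ R^(3×2). The projector onto W = col(U) is P = U (U^T U)^(-1) U^T.
Compute U^T U =
  [17, -5]
  [-5, 14],
and U^T v = (-12, -2).
Solve U^T U · c = U^T v for the coefficients: c = (-178/213, -94/213). The projection is proj_W(v) = U c.
Check: (v - proj_W(v)) · u_1 = 0  (should be 0).
Check: (v - proj_W(v)) · u_2 = 0  (should be 0).
Result: proj_W(v) = (440/213, -74/213, -544/213).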